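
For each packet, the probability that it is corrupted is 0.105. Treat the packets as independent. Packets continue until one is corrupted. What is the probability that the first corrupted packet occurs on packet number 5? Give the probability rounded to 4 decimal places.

0.0674

Geometric (trials to first success), p = 0.105.
P(Y = 5) = (1−p)^4 · p = 0.64164 · 0.105 = 0.067372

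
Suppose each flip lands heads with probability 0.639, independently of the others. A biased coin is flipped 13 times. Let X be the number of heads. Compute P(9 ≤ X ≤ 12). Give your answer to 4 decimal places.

X ~ Binomial(13, 0.639); P(9 ≤ X ≤ 12) = Σ C(13,k) p^k (1−p)^(13−k) over k:
  k=9: C(13,9)·0.639^9·0.361^4 = 0.215696
  k=10: C(13,10)·0.639^10·0.361^3 = 0.152720
  k=11: C(13,11)·0.639^11·0.361^2 = 0.073726
  k=12: C(13,12)·0.639^12·0.361^1 = 0.021750
Total = 0.463892

0.4639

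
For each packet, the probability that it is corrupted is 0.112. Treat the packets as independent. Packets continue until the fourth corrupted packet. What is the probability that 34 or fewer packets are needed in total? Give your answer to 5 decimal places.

Finishing within 34 packets ⇔ at least 4 successes in the first 34. With X ~ Binomial(34, 0.112), P(Y ≤ 34) = 1 − P(X ≤ 3).
  k=0: C(34,0)·0.112^0·0.888^34 = 0.0176214
  k=1: C(34,1)·0.112^1·0.888^33 = 0.0755657
  k=2: C(34,2)·0.112^2·0.888^32 = 0.1572584
  k=3: C(34,3)·0.112^3·0.888^31 = 0.2115668
1 − 0.4620124 = 0.5379876

0.53799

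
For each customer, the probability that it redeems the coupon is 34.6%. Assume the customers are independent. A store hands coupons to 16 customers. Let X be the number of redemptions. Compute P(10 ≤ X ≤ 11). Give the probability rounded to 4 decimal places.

0.0199

X ~ Binomial(16, 0.346); P(10 ≤ X ≤ 11) = Σ C(16,k) p^k (1−p)^(16−k) over k:
  k=10: C(16,10)·0.346^10·0.654^6 = 0.015408
  k=11: C(16,11)·0.346^11·0.654^5 = 0.004446
Total = 0.019855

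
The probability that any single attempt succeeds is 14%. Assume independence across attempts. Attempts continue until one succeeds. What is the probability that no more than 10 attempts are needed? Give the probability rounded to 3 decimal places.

Y = number of attempts to the first success; geometric, p = 0.14.
P(Y ≤ 10) = 1 − (1−p)^10 = 1 − 0.22130 = 0.77870

0.779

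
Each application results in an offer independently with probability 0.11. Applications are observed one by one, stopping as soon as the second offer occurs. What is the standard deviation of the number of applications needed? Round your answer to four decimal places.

Y = total applications until the second success; negative binomial with r=2, p=0.11.
SD(Y) = √[r(1−p)/p²] = √(147.107438) = 12.128786

12.1288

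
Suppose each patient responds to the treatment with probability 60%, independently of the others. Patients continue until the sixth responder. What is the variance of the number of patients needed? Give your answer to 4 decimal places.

Y = total patients until the sixth success; negative binomial with r=6, p=0.60.
Var(Y) = r(1−p)/p² = 6·0.40 / 0.60² = 6.666667

6.6667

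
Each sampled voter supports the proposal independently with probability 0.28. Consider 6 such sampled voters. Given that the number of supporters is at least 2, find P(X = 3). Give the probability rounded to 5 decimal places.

0.30595

X ~ Binomial(6, 0.28). Want P(X=3 | X≥2) = P(X=3) / P(X≥2).
P(X=3) = C(6,3)·0.28^3·0.72^3 = 0.1638708
P(X≥2) = 1 − 0.1393141 − 0.3250662 = 0.5356198
Ratio = 0.1638708 / 0.5356198 = 0.3059461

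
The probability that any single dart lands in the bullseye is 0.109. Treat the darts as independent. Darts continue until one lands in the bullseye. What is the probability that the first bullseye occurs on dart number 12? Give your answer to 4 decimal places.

0.0306

Geometric (trials to first success), p = 0.109.
P(Y = 12) = (1−p)^11 · p = 0.28097 · 0.109 = 0.030625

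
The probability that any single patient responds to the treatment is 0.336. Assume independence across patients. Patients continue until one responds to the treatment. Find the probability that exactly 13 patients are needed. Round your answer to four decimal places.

0.0025

Geometric (trials to first success), p = 0.336.
P(Y = 13) = (1−p)^12 · p = 0.0073454 · 0.336 = 0.002468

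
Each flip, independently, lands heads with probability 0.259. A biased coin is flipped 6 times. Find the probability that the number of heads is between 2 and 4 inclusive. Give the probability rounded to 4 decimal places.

0.4818

X ~ Binomial(6, 0.259); P(2 ≤ X ≤ 4) = Σ C(6,k) p^k (1−p)^(6−k) over k:
  k=2: C(6,2)·0.259^2·0.741^4 = 0.303364
  k=3: C(6,3)·0.259^3·0.741^3 = 0.141379
  k=4: C(6,4)·0.259^4·0.741^2 = 0.037062
Total = 0.481804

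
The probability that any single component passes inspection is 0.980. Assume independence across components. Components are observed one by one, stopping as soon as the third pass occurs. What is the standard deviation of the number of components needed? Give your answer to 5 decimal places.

0.24995

Y = total components until the third success; negative binomial with r=3, p=0.98.
SD(Y) = √[r(1−p)/p²] = √(0.0624740) = 0.2499479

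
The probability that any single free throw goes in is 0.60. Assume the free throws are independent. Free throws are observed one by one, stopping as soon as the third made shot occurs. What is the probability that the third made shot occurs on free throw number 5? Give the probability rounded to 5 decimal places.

0.20736

Y = trial on which the third success occurs; negative binomial, r=3, p=0.60.
P(Y=5) = C(4,2) · p^3 · (1−p)^2
= 6 · 0.216 · 0.16 = 0.2073600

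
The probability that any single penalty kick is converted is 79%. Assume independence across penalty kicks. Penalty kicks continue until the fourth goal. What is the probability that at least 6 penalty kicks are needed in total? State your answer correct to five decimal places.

0.28332

Needing more than 5 penalty kicks ⇔ fewer than 4 successes in the first 5. With X ~ Binomial(5, 0.79), P(Y > 5) = P(X ≤ 3).
  k=0: C(5,0)·0.79^0·0.21^5 = 0.0004084
  k=1: C(5,1)·0.79^1·0.21^4 = 0.0076820
  k=2: C(5,2)·0.79^2·0.21^3 = 0.0577979
  k=3: C(5,3)·0.79^3·0.21^2 = 0.2174302
P(X ≤ 3) = 0.2833185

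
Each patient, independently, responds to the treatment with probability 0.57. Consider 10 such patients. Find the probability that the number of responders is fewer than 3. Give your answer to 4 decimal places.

X ~ Binomial(10, 0.57); P(X ≤ 2) = Σ C(10,k) p^k (1−p)^(10−k) over k:
  k=0: C(10,0)·0.57^0·0.43^10 = 0.000216
  k=1: C(10,1)·0.57^1·0.43^9 = 0.002865
  k=2: C(10,2)·0.57^2·0.43^8 = 0.017089
Total = 0.020170

0.0202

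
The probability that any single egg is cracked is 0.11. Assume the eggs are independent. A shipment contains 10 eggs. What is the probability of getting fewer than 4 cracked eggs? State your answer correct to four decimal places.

0.9822

X ~ Binomial(10, 0.11); P(X ≤ 3) = Σ C(10,k) p^k (1−p)^(10−k) over k:
  k=0: C(10,0)·0.11^0·0.89^10 = 0.311817
  k=1: C(10,1)·0.11^1·0.89^9 = 0.385392
  k=2: C(10,2)·0.11^2·0.89^8 = 0.214347
  k=3: C(10,3)·0.11^3·0.89^7 = 0.070646
Total = 0.982203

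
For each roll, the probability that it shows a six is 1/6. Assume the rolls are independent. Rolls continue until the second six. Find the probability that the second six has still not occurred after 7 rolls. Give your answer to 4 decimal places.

Needing more than 7 rolls ⇔ fewer than 2 successes in the first 7. With X ~ Binomial(7, 0.166667), P(Y > 7) = P(X ≤ 1).
  k=0: C(7,0)·0.166667^0·0.833333^7 = 0.279082
  k=1: C(7,1)·0.166667^1·0.833333^6 = 0.390714
P(X ≤ 1) = 0.669796

0.6698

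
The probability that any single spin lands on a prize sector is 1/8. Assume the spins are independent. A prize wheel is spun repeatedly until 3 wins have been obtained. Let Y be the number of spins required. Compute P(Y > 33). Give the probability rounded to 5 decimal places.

0.20113

Needing more than 33 spins ⇔ fewer than 3 successes in the first 33. With X ~ Binomial(33, 0.125), P(Y > 33) = P(X ≤ 2).
  k=0: C(33,0)·0.125^0·0.875^33 = 0.0121974
  k=1: C(33,1)·0.125^1·0.875^32 = 0.0575018
  k=2: C(33,2)·0.125^2·0.875^31 = 0.1314327
P(X ≤ 2) = 0.2011319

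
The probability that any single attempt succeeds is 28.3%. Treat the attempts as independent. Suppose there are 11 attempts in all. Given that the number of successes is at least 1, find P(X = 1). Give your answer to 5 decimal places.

0.11474

X ~ Binomial(11, 0.283). Want P(X=1 | X≥1) = P(X=1) / P(X≥1).
P(X=1) = C(11,1)·0.283^1·0.717^10 = 0.1117817
P(X≥1) = 1 − 0.0257461 = 0.9742539
Ratio = 0.1117817 / 0.9742539 = 0.1147357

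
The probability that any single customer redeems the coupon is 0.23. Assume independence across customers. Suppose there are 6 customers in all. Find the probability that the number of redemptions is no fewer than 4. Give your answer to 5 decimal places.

X ~ Binomial(6, 0.23); P(X ≥ 4) = Σ C(6,k) p^k (1−p)^(6−k) over k:
  k=4: C(6,4)·0.23^4·0.77^2 = 0.0248877
  k=5: C(6,5)·0.23^5·0.77^1 = 0.0029736
  k=6: C(6,6)·0.23^6·0.77^0 = 0.0001480
Total = 0.0280093

0.02801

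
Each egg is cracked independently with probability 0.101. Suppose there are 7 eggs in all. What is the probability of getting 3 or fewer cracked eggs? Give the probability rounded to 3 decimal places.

0.997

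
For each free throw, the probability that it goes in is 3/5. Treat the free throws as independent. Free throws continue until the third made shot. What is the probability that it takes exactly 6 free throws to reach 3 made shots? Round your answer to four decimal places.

0.1382

Y = trial on which the third success occurs; negative binomial, r=3, p=0.60.
P(Y=6) = C(5,2) · p^3 · (1−p)^3
= 10 · 0.216 · 0.064 = 0.138240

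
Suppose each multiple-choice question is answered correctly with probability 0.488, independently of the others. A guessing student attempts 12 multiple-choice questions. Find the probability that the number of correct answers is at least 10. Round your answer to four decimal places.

0.0157

X ~ Binomial(12, 0.488); P(X ≥ 10) = Σ C(12,k) p^k (1−p)^(12−k) over k:
  k=10: C(12,10)·0.488^10·0.512^2 = 0.013252
  k=11: C(12,11)·0.488^11·0.512^1 = 0.002297
  k=12: C(12,12)·0.488^12·0.512^0 = 0.000182
Total = 0.015731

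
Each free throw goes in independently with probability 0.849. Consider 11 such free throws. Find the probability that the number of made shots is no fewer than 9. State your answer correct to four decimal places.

X ~ Binomial(11, 0.849); P(X ≥ 9) = Σ C(11,k) p^k (1−p)^(11−k) over k:
  k=9: C(11,9)·0.849^9·0.151^2 = 0.287399
  k=10: C(11,10)·0.849^10·0.151^1 = 0.323182
  k=11: C(11,11)·0.849^11·0.151^0 = 0.165190
Total = 0.775771

0.7758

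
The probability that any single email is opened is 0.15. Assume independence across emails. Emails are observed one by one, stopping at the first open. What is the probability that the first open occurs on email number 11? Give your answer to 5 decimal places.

0.02953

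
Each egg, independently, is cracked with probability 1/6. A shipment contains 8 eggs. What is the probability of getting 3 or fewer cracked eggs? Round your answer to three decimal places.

0.969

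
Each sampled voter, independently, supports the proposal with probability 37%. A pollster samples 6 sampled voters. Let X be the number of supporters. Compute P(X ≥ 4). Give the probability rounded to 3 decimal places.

0.140

X ~ Binomial(6, 0.37); P(X ≥ 4) = Σ C(6,k) p^k (1−p)^(6−k) over k:
  k=4: C(6,4)·0.37^4·0.63^2 = 0.11158
  k=5: C(6,5)·0.37^5·0.63^1 = 0.02621
  k=6: C(6,6)·0.37^6·0.63^0 = 0.00257
Total = 0.14036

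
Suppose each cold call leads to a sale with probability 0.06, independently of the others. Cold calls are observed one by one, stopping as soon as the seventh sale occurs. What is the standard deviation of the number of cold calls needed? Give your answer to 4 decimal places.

Y = total cold calls until the seventh success; negative binomial with r=7, p=0.06.
SD(Y) = √[r(1−p)/p²] = √(1827.777778) = 42.752518

42.7525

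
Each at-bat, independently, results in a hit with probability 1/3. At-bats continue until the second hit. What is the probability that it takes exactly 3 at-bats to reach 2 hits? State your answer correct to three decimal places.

Y = trial on which the second success occurs; negative binomial, r=2, p=0.333333.
P(Y=3) = C(2,1) · p^2 · (1−p)^1
= 2 · 0.11111 · 0.66667 = 0.14815

0.148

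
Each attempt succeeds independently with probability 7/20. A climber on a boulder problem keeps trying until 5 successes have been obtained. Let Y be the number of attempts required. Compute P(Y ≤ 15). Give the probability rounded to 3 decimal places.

Finishing within 15 attempts ⇔ at least 5 successes in the first 15. With X ~ Binomial(15, 0.35), P(Y ≤ 15) = 1 − P(X ≤ 4).
  k=0: C(15,0)·0.35^0·0.65^15 = 0.00156
  k=1: C(15,1)·0.35^1·0.65^14 = 0.01262
  k=2: C(15,2)·0.35^2·0.65^13 = 0.04756
  k=3: C(15,3)·0.35^3·0.65^12 = 0.11096
  k=4: C(15,4)·0.35^4·0.65^11 = 0.17925
1 − 0.35194 = 0.64806

0.648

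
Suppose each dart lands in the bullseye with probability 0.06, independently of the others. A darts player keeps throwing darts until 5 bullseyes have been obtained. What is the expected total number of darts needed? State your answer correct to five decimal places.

83.33333

Y = total darts until the fifth success; negative binomial with r=5, p=0.06.
E[Y] = r / p = 5 / 0.06 = 83.3333333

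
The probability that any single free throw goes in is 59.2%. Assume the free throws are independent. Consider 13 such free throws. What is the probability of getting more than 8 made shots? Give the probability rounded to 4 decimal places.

0.3312

X ~ Binomial(13, 0.592); P(X ≥ 9) = Σ C(13,k) p^k (1−p)^(13−k) over k:
  k=9: C(13,9)·0.592^9·0.408^4 = 0.176947
  k=10: C(13,10)·0.592^10·0.408^3 = 0.102698
  k=11: C(13,11)·0.592^11·0.408^2 = 0.040640
  k=12: C(13,12)·0.592^12·0.408^1 = 0.009828
  k=13: C(13,13)·0.592^13·0.408^0 = 0.001097
Total = 0.331210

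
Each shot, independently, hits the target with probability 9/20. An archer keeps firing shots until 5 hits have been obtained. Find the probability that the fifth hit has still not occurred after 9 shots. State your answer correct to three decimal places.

0.621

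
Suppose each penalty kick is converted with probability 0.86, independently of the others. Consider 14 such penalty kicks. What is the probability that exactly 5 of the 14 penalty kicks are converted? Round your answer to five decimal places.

X ~ Binomial(n=14, p=0.86).
P(X=5) = C(14,5) · p^5 · (1−p)^9
= 2002 · 0.47043 · 2.0661e-08 = 0.0000195

0.00002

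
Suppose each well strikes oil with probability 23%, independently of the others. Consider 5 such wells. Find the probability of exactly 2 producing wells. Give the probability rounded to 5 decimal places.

0.24151

X ~ Binomial(n=5, p=0.23).
P(X=2) = C(5,2) · p^2 · (1−p)^3
= 10 · 0.0529 · 0.45653 = 0.2415060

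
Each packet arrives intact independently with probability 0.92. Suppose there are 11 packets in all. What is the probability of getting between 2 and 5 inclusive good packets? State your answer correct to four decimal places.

0.0001

X ~ Binomial(11, 0.92); P(2 ≤ X ≤ 5) = Σ C(11,k) p^k (1−p)^(11−k) over k:
  k=2: C(11,2)·0.92^2·0.08^9 = 0.000000
  k=3: C(11,3)·0.92^3·0.08^8 = 0.000000
  k=4: C(11,4)·0.92^4·0.08^7 = 0.000005
  k=5: C(11,5)·0.92^5·0.08^6 = 0.000080
Total = 0.000085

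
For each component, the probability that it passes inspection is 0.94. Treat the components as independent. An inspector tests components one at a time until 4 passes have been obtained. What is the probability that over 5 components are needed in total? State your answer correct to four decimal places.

0.0319

Needing more than 5 components ⇔ fewer than 4 successes in the first 5. With X ~ Binomial(5, 0.94), P(Y > 5) = P(X ≤ 3).
  k=0: C(5,0)·0.94^0·0.06^5 = 0.000001
  k=1: C(5,1)·0.94^1·0.06^4 = 0.000061
  k=2: C(5,2)·0.94^2·0.06^3 = 0.001909
  k=3: C(5,3)·0.94^3·0.06^2 = 0.029901
P(X ≤ 3) = 0.031871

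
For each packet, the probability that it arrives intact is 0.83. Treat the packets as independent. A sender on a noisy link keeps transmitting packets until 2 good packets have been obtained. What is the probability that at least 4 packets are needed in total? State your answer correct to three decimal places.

0.077

Needing more than 3 packets ⇔ fewer than 2 successes in the first 3. With X ~ Binomial(3, 0.83), P(Y > 3) = P(X ≤ 1).
  k=0: C(3,0)·0.83^0·0.17^3 = 0.00491
  k=1: C(3,1)·0.83^1·0.17^2 = 0.07196
P(X ≤ 1) = 0.07687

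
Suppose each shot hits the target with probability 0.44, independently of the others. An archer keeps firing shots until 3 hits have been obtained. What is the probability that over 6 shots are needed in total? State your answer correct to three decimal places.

0.462

Needing more than 6 shots ⇔ fewer than 3 successes in the first 6. With X ~ Binomial(6, 0.44), P(Y > 6) = P(X ≤ 2).
  k=0: C(6,0)·0.44^0·0.56^6 = 0.03084
  k=1: C(6,1)·0.44^1·0.56^5 = 0.14539
  k=2: C(6,2)·0.44^2·0.56^4 = 0.28559
P(X ≤ 2) = 0.46183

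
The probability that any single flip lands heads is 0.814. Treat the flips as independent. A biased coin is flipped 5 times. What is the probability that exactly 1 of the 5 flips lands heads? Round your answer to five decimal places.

X ~ Binomial(n=5, p=0.814).
P(X=1) = C(5,1) · p^1 · (1−p)^4
= 5 · 0.814 · 0.0011969 = 0.0048713

0.00487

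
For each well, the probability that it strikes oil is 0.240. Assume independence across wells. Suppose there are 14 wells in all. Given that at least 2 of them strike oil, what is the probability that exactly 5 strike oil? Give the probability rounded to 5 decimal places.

0.15259

X ~ Binomial(14, 0.24). Want P(X=5 | X≥2) = P(X=5) / P(X≥2).
P(X=5) = C(14,5)·0.24^5·0.76^9 = 0.1348474
P(X≥2) = 1 − 0.0214482 − 0.0948235 = 0.8837283
Ratio = 0.1348474 / 0.8837283 = 0.1525892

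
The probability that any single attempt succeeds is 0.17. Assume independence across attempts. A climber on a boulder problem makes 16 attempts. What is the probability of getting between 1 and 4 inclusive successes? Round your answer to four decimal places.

0.8282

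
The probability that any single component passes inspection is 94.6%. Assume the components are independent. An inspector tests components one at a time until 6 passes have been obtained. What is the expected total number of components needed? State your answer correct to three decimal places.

6.342

Y = total components until the sixth success; negative binomial with r=6, p=0.946.
E[Y] = r / p = 6 / 0.946 = 6.34249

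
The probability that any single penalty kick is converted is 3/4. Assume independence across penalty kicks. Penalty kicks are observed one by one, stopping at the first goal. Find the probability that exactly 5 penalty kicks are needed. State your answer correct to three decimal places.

Geometric (trials to first success), p = 0.75.
P(Y = 5) = (1−p)^4 · p = 0.0039062 · 0.75 = 0.00293

0.003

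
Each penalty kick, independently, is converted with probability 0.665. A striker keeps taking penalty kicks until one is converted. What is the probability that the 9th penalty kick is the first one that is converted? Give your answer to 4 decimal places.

0.0001

Geometric (trials to first success), p = 0.665.
P(Y = 9) = (1−p)^8 · p = 0.00015862 · 0.665 = 0.000105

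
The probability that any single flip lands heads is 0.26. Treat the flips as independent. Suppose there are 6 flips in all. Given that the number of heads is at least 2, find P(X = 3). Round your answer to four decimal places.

X ~ Binomial(6, 0.26). Want P(X=3 | X≥2) = P(X=3) / P(X≥2).
P(X=3) = C(6,3)·0.26^3·0.74^3 = 0.142444
P(X≥2) = 1 − 0.164206 − 0.346165 = 0.489628
Ratio = 0.142444 / 0.489628 = 0.290923

0.2909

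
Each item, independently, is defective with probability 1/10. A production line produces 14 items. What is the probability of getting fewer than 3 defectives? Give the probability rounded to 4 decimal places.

0.8416

X ~ Binomial(14, 0.10); P(X ≤ 2) = Σ C(14,k) p^k (1−p)^(14−k) over k:
  k=0: C(14,0)·0.10^0·0.90^14 = 0.228768
  k=1: C(14,1)·0.10^1·0.90^13 = 0.355861
  k=2: C(14,2)·0.10^2·0.90^12 = 0.257011
Total = 0.841640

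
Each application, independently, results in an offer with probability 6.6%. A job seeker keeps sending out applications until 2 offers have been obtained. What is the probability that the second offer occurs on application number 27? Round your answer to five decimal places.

0.02055

Y = trial on which the second success occurs; negative binomial, r=2, p=0.066.
P(Y=27) = C(26,1) · p^2 · (1−p)^25
= 26 · 0.004356 · 0.18141 = 0.0205463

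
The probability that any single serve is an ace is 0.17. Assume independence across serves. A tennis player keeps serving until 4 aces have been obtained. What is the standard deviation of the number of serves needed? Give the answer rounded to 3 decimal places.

10.718

Y = total serves until the fourth success; negative binomial with r=4, p=0.17.
SD(Y) = √[r(1−p)/p²] = √(114.87889) = 10.71816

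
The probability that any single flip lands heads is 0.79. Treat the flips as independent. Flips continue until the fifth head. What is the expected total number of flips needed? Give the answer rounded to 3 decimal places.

Y = total flips until the fifth success; negative binomial with r=5, p=0.79.
E[Y] = r / p = 5 / 0.79 = 6.32911

6.329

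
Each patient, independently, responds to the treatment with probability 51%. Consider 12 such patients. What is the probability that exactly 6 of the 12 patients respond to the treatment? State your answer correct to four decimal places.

X ~ Binomial(n=12, p=0.51).
P(X=6) = C(12,6) · p^6 · (1−p)^6
= 924 · 0.017596 · 0.013841 = 0.225045

0.2250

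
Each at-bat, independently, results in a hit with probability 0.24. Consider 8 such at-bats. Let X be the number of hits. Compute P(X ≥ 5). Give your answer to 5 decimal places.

0.02295

X ~ Binomial(8, 0.24); P(X ≥ 5) = Σ C(8,k) p^k (1−p)^(8−k) over k:
  k=5: C(8,5)·0.24^5·0.76^3 = 0.0195742
  k=6: C(8,6)·0.24^6·0.76^2 = 0.0030907
  k=7: C(8,7)·0.24^7·0.76^1 = 0.0002789
  k=8: C(8,8)·0.24^8·0.76^0 = 0.0000110
Total = 0.0229548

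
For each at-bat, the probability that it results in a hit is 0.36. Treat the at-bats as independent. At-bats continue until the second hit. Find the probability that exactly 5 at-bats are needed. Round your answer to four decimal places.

0.1359

Y = trial on which the second success occurs; negative binomial, r=2, p=0.36.
P(Y=5) = C(4,1) · p^2 · (1−p)^3
= 4 · 0.1296 · 0.26214 = 0.135895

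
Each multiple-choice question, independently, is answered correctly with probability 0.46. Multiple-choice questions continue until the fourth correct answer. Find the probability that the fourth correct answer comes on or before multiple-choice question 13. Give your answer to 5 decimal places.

0.91851

Finishing within 13 multiple-choice questions ⇔ at least 4 successes in the first 13. With X ~ Binomial(13, 0.46), P(Y ≤ 13) = 1 − P(X ≤ 3).
  k=0: C(13,0)·0.46^0·0.54^13 = 0.0003320
  k=1: C(13,1)·0.46^1·0.54^12 = 0.0036764
  k=2: C(13,2)·0.46^2·0.54^11 = 0.0187906
  k=3: C(13,3)·0.46^3·0.54^10 = 0.0586918
1 − 0.0814908 = 0.9185092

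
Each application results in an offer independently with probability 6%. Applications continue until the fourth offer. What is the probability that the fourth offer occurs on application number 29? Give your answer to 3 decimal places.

0.009

Y = trial on which the fourth success occurs; negative binomial, r=4, p=0.06.
P(Y=29) = C(28,3) · p^4 · (1−p)^25
= 3276 · 1.296e-05 · 0.21291 = 0.00904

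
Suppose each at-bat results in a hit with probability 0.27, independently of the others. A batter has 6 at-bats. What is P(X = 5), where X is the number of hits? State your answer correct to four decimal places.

X ~ Binomial(n=6, p=0.27).
P(X=5) = C(6,5) · p^5 · (1−p)^1
= 6 · 0.0014349 · 0.73 = 0.006285

0.0063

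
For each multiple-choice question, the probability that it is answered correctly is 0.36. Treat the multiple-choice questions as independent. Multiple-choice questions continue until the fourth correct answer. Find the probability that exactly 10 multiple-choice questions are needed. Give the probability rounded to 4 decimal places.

Y = trial on which the fourth success occurs; negative binomial, r=4, p=0.36.
P(Y=10) = C(9,3) · p^4 · (1−p)^6
= 84 · 0.016796 · 0.068719 = 0.096955

0.0970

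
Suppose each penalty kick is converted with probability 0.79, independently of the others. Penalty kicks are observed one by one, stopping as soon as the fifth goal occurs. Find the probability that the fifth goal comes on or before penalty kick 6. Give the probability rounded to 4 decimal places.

Finishing within 6 penalty kicks ⇔ at least 5 successes in the first 6. With X ~ Binomial(6, 0.79), P(Y ≤ 6) = 1 − P(X ≤ 4).
  k=0: C(6,0)·0.79^0·0.21^6 = 0.000086
  k=1: C(6,1)·0.79^1·0.21^5 = 0.001936
  k=2: C(6,2)·0.79^2·0.21^4 = 0.018206
  k=3: C(6,3)·0.79^3·0.21^3 = 0.091321
  k=4: C(6,4)·0.79^4·0.21^2 = 0.257655
1 − 0.369203 = 0.630797

0.6308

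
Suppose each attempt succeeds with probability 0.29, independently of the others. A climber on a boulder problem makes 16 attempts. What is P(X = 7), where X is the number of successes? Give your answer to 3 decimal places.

0.090

X ~ Binomial(n=16, p=0.29).
P(X=7) = C(16,7) · p^7 · (1−p)^9
= 11440 · 0.0001725 · 0.045849 = 0.09048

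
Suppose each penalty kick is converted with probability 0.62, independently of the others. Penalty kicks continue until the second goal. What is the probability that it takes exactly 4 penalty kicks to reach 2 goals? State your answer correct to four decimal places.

0.1665

Y = trial on which the second success occurs; negative binomial, r=2, p=0.62.
P(Y=4) = C(3,1) · p^2 · (1−p)^2
= 3 · 0.3844 · 0.1444 = 0.166522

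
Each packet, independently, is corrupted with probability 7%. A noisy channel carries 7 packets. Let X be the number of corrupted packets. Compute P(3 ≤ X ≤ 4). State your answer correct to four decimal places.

0.0097

X ~ Binomial(7, 0.07); P(3 ≤ X ≤ 4) = Σ C(7,k) p^k (1−p)^(7−k) over k:
  k=3: C(7,3)·0.07^3·0.93^4 = 0.008980
  k=4: C(7,4)·0.07^4·0.93^3 = 0.000676
Total = 0.009656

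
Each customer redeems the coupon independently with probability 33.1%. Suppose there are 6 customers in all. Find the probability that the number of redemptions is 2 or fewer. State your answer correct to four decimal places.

0.6850

X ~ Binomial(6, 0.331); P(X ≤ 2) = Σ C(6,k) p^k (1−p)^(6−k) over k:
  k=0: C(6,0)·0.331^0·0.669^6 = 0.089651
  k=1: C(6,1)·0.331^1·0.669^5 = 0.266140
  k=2: C(6,2)·0.331^2·0.669^4 = 0.329194
Total = 0.684985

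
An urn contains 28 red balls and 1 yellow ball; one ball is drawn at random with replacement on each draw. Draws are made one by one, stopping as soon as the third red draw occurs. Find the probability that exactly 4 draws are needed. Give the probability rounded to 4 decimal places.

Y = trial on which the third success occurs; negative binomial, r=3, p=0.965517.
P(Y=4) = C(3,2) · p^3 · (1−p)^1
= 3 · 0.90008 · 0.034483 = 0.093112

0.0931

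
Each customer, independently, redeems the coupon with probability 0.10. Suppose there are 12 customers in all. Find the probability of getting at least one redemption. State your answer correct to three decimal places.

P(at least one) = 1 − P(none) = 1 − (1 − 0.10)^12
= 1 − 0.28243 = 0.71757

0.718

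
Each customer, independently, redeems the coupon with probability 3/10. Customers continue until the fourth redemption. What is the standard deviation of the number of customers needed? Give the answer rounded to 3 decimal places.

Y = total customers until the fourth success; negative binomial with r=4, p=0.30.
SD(Y) = √[r(1−p)/p²] = √(31.11111) = 5.57773

5.578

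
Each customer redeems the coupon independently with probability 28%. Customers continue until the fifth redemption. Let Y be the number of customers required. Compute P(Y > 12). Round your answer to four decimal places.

0.7746

Needing more than 12 customers ⇔ fewer than 5 successes in the first 12. With X ~ Binomial(12, 0.28), P(Y > 12) = P(X ≤ 4).
  k=0: C(12,0)·0.28^0·0.72^12 = 0.019408
  k=1: C(12,1)·0.28^1·0.72^11 = 0.090573
  k=2: C(12,2)·0.28^2·0.72^10 = 0.193725
  k=3: C(12,3)·0.28^3·0.72^9 = 0.251125
  k=4: C(12,4)·0.28^4·0.72^8 = 0.219734
P(X ≤ 4) = 0.774564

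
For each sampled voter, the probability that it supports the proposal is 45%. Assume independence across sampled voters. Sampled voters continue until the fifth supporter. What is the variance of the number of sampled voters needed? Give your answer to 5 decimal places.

13.58025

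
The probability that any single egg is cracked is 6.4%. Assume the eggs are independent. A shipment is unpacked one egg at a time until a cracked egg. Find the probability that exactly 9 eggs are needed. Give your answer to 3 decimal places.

Geometric (trials to first success), p = 0.064.
P(Y = 9) = (1−p)^8 · p = 0.58912 · 0.064 = 0.03770

0.038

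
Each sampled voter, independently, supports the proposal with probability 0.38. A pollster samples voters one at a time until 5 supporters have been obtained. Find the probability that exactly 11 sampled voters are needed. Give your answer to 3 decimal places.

0.095

Y = trial on which the fifth success occurs; negative binomial, r=5, p=0.38.
P(Y=11) = C(10,4) · p^5 · (1−p)^6
= 210 · 0.0079235 · 0.0568 = 0.09451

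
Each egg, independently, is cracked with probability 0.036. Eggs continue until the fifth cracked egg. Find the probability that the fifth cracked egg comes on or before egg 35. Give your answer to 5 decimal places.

Finishing within 35 eggs ⇔ at least 5 successes in the first 35. With X ~ Binomial(35, 0.036), P(Y ≤ 35) = 1 − P(X ≤ 4).
  k=0: C(35,0)·0.036^0·0.964^35 = 0.2771381
  k=1: C(35,1)·0.036^1·0.964^34 = 0.3622344
  k=2: C(35,2)·0.036^2·0.964^33 = 0.2299662
  k=3: C(35,3)·0.036^3·0.964^32 = 0.0944675
  k=4: C(35,4)·0.036^4·0.964^31 = 0.0282226
1 − 0.9920288 = 0.0079712

0.00797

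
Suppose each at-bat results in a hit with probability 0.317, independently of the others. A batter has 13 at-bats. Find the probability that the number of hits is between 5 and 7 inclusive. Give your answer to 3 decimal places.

X ~ Binomial(13, 0.317); P(5 ≤ X ≤ 7) = Σ C(13,k) p^k (1−p)^(13−k) over k:
  k=5: C(13,5)·0.317^5·0.683^8 = 0.19509
  k=6: C(13,6)·0.317^6·0.683^7 = 0.12073
  k=7: C(13,7)·0.317^7·0.683^6 = 0.05603
Total = 0.37186

0.372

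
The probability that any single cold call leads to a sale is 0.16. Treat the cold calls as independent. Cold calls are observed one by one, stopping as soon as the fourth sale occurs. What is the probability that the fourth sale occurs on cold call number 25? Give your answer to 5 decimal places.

Y = trial on which the fourth success occurs; negative binomial, r=4, p=0.16.
P(Y=25) = C(24,3) · p^4 · (1−p)^21
= 2024 · 0.00065536 · 0.025696 = 0.0340844

0.03408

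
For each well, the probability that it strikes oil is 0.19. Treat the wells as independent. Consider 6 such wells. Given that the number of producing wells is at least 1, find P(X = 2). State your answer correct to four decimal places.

0.3248

X ~ Binomial(6, 0.19). Want P(X=2 | X≥1) = P(X=2) / P(X≥1).
P(X=2) = C(6,2)·0.19^2·0.81^4 = 0.233098
P(X≥1) = 1 − 0.282430 = 0.717570
Ratio = 0.233098 / 0.717570 = 0.324843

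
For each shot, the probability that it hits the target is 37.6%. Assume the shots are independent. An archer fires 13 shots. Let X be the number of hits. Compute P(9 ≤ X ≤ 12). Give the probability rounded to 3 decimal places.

X ~ Binomial(13, 0.376); P(9 ≤ X ≤ 12) = Σ C(13,k) p^k (1−p)^(13−k) over k:
  k=9: C(13,9)·0.376^9·0.624^4 = 0.01628
  k=10: C(13,10)·0.376^10·0.624^3 = 0.00392
  k=11: C(13,11)·0.376^11·0.624^2 = 0.00064
  k=12: C(13,12)·0.376^12·0.624^1 = 0.00006
Total = 0.02092

0.021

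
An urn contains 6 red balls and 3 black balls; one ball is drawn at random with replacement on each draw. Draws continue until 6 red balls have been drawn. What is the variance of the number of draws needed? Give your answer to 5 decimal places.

4.50000

Y = total draws until the sixth success; negative binomial with r=6, p=0.666667.
Var(Y) = r(1−p)/p² = 6·0.333333 / 0.666667² = 4.5000000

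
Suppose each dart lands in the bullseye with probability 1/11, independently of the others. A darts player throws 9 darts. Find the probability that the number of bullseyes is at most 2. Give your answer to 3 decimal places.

0.958

X ~ Binomial(9, 0.090909); P(X ≤ 2) = Σ C(9,k) p^k (1−p)^(9−k) over k:
  k=0: C(9,0)·0.090909^0·0.909091^9 = 0.42410
  k=1: C(9,1)·0.090909^1·0.909091^8 = 0.38169
  k=2: C(9,2)·0.090909^2·0.909091^7 = 0.15268
Total = 0.95846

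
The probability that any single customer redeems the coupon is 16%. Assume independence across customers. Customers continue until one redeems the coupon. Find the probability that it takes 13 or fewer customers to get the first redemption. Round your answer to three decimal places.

Y = number of customers to the first success; geometric, p = 0.16.
P(Y ≤ 13) = 1 − (1−p)^13 = 1 − 0.10366 = 0.89634

0.896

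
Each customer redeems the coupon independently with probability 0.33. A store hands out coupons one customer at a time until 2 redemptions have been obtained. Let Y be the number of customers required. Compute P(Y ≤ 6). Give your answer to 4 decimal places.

0.6422

Finishing within 6 customers ⇔ at least 2 successes in the first 6. With X ~ Binomial(6, 0.33), P(Y ≤ 6) = 1 − P(X ≤ 1).
  k=0: C(6,0)·0.33^0·0.67^6 = 0.090458
  k=1: C(6,1)·0.33^1·0.67^5 = 0.267325
1 − 0.357783 = 0.642217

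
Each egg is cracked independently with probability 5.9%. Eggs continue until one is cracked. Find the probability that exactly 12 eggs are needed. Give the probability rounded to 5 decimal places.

Geometric (trials to first success), p = 0.059.
P(Y = 12) = (1−p)^11 · p = 0.51225 · 0.059 = 0.0302230

0.03022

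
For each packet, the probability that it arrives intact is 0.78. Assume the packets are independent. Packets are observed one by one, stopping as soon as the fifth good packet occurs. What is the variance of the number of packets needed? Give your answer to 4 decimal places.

1.8080

Y = total packets until the fifth success; negative binomial with r=5, p=0.78.
Var(Y) = r(1−p)/p² = 5·0.22 / 0.78² = 1.808021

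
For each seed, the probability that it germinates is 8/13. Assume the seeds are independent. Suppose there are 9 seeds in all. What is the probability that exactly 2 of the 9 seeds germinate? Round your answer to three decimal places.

0.017

X ~ Binomial(n=9, p=0.615385).
P(X=2) = C(9,2) · p^2 · (1−p)^7
= 36 · 0.3787 · 0.001245 = 0.01697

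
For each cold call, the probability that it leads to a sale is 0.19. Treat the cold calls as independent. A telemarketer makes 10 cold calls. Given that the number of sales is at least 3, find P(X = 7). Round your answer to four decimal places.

0.0020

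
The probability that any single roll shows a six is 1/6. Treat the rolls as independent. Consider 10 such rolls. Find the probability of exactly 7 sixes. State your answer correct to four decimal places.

0.0002

X ~ Binomial(n=10, p=0.166667).
P(X=7) = C(10,7) · p^7 · (1−p)^3
= 120 · 3.5722e-06 · 0.5787 = 0.000248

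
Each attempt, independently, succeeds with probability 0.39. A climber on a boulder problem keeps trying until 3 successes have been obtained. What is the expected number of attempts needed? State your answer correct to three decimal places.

Y = total attempts until the third success; negative binomial with r=3, p=0.39.
E[Y] = r / p = 3 / 0.39 = 7.69231

7.692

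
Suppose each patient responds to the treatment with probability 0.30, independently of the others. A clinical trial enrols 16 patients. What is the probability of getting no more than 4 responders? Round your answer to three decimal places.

0.450

X ~ Binomial(16, 0.30); P(X ≤ 4) = Σ C(16,k) p^k (1−p)^(16−k) over k:
  k=0: C(16,0)·0.30^0·0.70^16 = 0.00332
  k=1: C(16,1)·0.30^1·0.70^15 = 0.02279
  k=2: C(16,2)·0.30^2·0.70^14 = 0.07325
  k=3: C(16,3)·0.30^3·0.70^13 = 0.14650
  k=4: C(16,4)·0.30^4·0.70^12 = 0.20405
Total = 0.44990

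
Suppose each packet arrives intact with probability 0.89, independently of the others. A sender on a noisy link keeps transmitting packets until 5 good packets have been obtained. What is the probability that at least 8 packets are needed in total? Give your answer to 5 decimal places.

0.03312

Needing more than 7 packets ⇔ fewer than 5 successes in the first 7. With X ~ Binomial(7, 0.89), P(Y > 7) = P(X ≤ 4).
  k=0: C(7,0)·0.89^0·0.11^7 = 0.0000002
  k=1: C(7,1)·0.89^1·0.11^6 = 0.0000110
  k=2: C(7,2)·0.89^2·0.11^5 = 0.0002679
  k=3: C(7,3)·0.89^3·0.11^4 = 0.0036125
  k=4: C(7,4)·0.89^4·0.11^3 = 0.0292285
P(X ≤ 4) = 0.0331201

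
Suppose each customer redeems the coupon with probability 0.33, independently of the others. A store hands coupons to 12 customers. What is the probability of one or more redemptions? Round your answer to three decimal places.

0.992

P(at least one) = 1 − P(none) = 1 − (1 − 0.33)^12
= 1 − 0.00818 = 0.99182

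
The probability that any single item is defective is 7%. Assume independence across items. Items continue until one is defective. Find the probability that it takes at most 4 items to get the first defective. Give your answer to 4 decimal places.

0.2519

Y = number of items to the first success; geometric, p = 0.07.
P(Y ≤ 4) = 1 − (1−p)^4 = 1 − 0.748052 = 0.251948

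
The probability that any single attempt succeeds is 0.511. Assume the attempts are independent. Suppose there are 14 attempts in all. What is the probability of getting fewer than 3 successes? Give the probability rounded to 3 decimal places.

X ~ Binomial(14, 0.511); P(X ≤ 2) = Σ C(14,k) p^k (1−p)^(14−k) over k:
  k=0: C(14,0)·0.511^0·0.489^14 = 0.00004
  k=1: C(14,1)·0.511^1·0.489^13 = 0.00065
  k=2: C(14,2)·0.511^2·0.489^12 = 0.00444
Total = 0.00514

0.005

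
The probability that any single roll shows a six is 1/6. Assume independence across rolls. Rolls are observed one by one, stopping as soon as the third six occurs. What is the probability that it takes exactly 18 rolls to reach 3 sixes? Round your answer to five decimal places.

0.04087

Y = trial on which the third success occurs; negative binomial, r=3, p=0.166667.
P(Y=18) = C(17,2) · p^3 · (1−p)^15
= 136 · 0.0046296 · 0.064905 = 0.0408664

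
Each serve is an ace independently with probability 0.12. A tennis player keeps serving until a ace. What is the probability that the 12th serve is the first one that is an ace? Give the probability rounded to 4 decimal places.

0.0294

Geometric (trials to first success), p = 0.12.
P(Y = 12) = (1−p)^11 · p = 0.24508 · 0.12 = 0.029410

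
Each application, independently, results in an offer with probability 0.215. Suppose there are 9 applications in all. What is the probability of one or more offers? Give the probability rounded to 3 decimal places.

0.887

P(at least one) = 1 − P(none) = 1 − (1 − 0.215)^9
= 1 − 0.11319 = 0.88681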